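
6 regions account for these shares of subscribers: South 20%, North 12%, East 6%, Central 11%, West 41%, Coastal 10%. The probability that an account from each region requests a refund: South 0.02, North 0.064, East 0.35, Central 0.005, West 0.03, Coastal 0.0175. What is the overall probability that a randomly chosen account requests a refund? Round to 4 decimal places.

By Bayes' rule, posterior ∝ prior × likelihood:
  South: 0.2 × 0.02 = 0.004
  North: 0.12 × 0.064 = 0.00768
  East: 0.06 × 0.35 = 0.021
  Central: 0.11 × 0.005 = 0.00055
  West: 0.41 × 0.03 = 0.0123
  Coastal: 0.1 × 0.0175 = 0.00175
P(refund) = 0.004 + 0.00768 + 0.021 + 0.00055 + 0.0123 + 0.00175 = 0.04728 → 0.0473.

0.0473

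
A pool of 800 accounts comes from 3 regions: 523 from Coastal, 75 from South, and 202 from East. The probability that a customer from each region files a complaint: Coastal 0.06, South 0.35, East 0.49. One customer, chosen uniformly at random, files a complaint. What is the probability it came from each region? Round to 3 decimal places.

Unnormalized posteriors (prior × likelihood):
  Coastal: 0.65375 × 0.06 = 0.039225
  South: 0.09375 × 0.35 = 0.0328125
  East: 0.2525 × 0.49 = 0.123725
Sum = 0.1957625.
P(Coastal | complaint) = 0.039225/0.1957625 ≈ 0.200
P(South | complaint) = 0.0328125/0.1957625 ≈ 0.168
P(East | complaint) = 0.123725/0.1957625 ≈ 0.632

Coastal 0.200, South 0.168, East 0.632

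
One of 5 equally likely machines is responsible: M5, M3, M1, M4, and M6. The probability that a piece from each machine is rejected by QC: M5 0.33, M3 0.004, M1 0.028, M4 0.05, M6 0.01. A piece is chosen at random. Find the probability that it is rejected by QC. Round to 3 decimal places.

With a uniform prior (1/5 each), posterior ∝ likelihood:
  M5: 0.33
  M3: 0.004
  M1: 0.028
  M4: 0.05
  M6: 0.01
P(rejected) = (1/5) × (0.33 + 0.004 + 0.028 + 0.05 + 0.01) = 0.422/5 ≈ 0.084.

0.084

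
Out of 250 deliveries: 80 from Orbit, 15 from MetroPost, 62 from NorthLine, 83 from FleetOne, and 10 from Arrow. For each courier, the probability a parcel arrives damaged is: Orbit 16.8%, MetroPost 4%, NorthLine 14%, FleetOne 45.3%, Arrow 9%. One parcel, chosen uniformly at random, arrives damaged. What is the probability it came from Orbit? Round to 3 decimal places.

0.220

Prior × likelihood for each hypothesis:
  Orbit: 0.32 × 0.168 = 0.05376
  MetroPost: 0.06 × 0.04 = 0.0024
  NorthLine: 0.248 × 0.14 = 0.03472
  FleetOne: 0.332 × 0.453 = 0.150396
  Arrow: 0.04 × 0.09 = 0.0036
Normalizing constant = 0.244876.
P(Orbit | evidence) = 0.05376 / 0.244876 ≈ 0.220.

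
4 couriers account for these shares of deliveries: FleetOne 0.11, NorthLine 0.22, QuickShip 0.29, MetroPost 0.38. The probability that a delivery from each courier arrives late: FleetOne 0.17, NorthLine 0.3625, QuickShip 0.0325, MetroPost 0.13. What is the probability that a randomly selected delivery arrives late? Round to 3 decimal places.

0.157

Compute prior × likelihood for every hypothesis:
  FleetOne: 0.11 × 0.17 = 0.0187
  NorthLine: 0.22 × 0.3625 = 0.07975
  QuickShip: 0.29 × 0.0325 = 0.009425
  MetroPost: 0.38 × 0.13 = 0.0494
P(late) = 0.0187 + 0.07975 + 0.009425 + 0.0494 = 0.157275 → 0.157.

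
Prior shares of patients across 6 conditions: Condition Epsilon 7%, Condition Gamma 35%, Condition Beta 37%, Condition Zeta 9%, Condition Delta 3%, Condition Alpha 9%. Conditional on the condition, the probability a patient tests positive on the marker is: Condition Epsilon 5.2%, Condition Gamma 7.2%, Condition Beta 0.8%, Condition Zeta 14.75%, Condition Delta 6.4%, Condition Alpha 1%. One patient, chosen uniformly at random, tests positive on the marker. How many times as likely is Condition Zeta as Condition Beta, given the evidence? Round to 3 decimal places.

By Bayes' rule, posterior ∝ prior × likelihood:
  Condition Epsilon: 0.07 × 0.052 = 0.00364
  Condition Gamma: 0.35 × 0.072 = 0.0252
  Condition Beta: 0.37 × 0.008 = 0.00296
  Condition Zeta: 0.09 × 0.1475 = 0.013275
  Condition Delta: 0.03 × 0.064 = 0.00192
  Condition Alpha: 0.09 × 0.01 = 0.0009
Sum = 0.047895.
The ratio is 0.013275 / 0.00296 (the normalizer cancels) = 4.485.

4.485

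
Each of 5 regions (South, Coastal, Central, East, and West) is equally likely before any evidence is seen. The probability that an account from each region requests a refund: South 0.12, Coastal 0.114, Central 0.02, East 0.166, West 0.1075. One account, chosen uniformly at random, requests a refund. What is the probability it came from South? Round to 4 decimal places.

Since the prior is uniform, the posterior is proportional to the likelihood:
  South: 0.12
  Coastal: 0.114
  Central: 0.02
  East: 0.166
  West: 0.1075
Normalizing constant = 0.5275.
P(South | evidence) = 0.12 / 0.5275 ≈ 0.2275.

0.2275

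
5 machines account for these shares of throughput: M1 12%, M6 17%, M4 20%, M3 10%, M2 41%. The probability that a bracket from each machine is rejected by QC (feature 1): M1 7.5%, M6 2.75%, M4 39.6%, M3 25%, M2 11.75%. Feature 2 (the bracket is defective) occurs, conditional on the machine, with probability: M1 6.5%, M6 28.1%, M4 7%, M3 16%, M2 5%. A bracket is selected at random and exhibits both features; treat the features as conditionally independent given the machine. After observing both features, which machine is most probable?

Prior × likelihood for each hypothesis:
  M1: 0.12 × 0.075 × 0.065 = 0.000585
  M6: 0.17 × 0.0275 × 0.281 = 0.001313675
  M4: 0.2 × 0.396 × 0.07 = 0.005544
  M3: 0.1 × 0.25 × 0.16 = 0.004
  M2: 0.41 × 0.1175 × 0.05 = 0.00240875
Sum = 0.013851425.
Largest term belongs to M4, so M4 is most probable.

M4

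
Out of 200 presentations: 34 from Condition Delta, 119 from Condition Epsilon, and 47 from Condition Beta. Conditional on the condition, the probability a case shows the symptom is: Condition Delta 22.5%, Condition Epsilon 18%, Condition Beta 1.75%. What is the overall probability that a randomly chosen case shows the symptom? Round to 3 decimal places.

0.149

Unnormalized posteriors (prior × likelihood):
  Condition Delta: 0.17 × 0.225 = 0.03825
  Condition Epsilon: 0.595 × 0.18 = 0.1071
  Condition Beta: 0.235 × 0.0175 = 0.0041125
P(symptomatic) = 0.03825 + 0.1071 + 0.0041125 = 0.1494625 → 0.149.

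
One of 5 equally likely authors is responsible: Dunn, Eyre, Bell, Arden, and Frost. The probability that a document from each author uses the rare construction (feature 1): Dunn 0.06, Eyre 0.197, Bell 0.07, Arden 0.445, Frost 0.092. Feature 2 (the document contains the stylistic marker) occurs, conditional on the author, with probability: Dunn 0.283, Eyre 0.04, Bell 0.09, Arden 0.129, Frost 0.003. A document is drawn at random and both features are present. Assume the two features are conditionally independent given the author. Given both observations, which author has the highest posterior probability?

Arden

With a uniform prior (1/5 each), posterior ∝ likelihood:
  Dunn: 0.06 × 0.283 = 0.01698
  Eyre: 0.197 × 0.04 = 0.00788
  Bell: 0.07 × 0.09 = 0.0063
  Arden: 0.445 × 0.129 = 0.057405
  Frost: 0.092 × 0.003 = 0.000276
Sum = 0.088841.
Largest term belongs to Arden, so Arden is most probable.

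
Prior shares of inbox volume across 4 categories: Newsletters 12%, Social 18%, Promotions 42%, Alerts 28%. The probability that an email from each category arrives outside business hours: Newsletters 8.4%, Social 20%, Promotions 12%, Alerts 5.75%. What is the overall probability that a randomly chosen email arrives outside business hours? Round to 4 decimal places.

0.1126

Unnormalized posteriors (prior × likelihood):
  Newsletters: 0.12 × 0.084 = 0.01008
  Social: 0.18 × 0.2 = 0.036
  Promotions: 0.42 × 0.12 = 0.0504
  Alerts: 0.28 × 0.0575 = 0.0161
P(off-hours) = 0.01008 + 0.036 + 0.0504 + 0.0161 = 0.11258 → 0.1126.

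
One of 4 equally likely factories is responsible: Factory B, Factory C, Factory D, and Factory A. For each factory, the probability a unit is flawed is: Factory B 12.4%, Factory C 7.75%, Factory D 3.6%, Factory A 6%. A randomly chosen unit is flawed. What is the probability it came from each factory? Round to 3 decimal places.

Factory B 0.417, Factory C 0.261, Factory D 0.121, Factory A 0.202

Since the prior is uniform, the posterior is proportional to the likelihood:
  Factory B: 0.124
  Factory C: 0.0775
  Factory D: 0.036
  Factory A: 0.06
Total = 0.2975.
P(Factory B | flawed) = 0.124/0.2975 ≈ 0.417
P(Factory C | flawed) = 0.0775/0.2975 ≈ 0.261
P(Factory D | flawed) = 0.036/0.2975 ≈ 0.121
P(Factory A | flawed) = 0.06/0.2975 ≈ 0.202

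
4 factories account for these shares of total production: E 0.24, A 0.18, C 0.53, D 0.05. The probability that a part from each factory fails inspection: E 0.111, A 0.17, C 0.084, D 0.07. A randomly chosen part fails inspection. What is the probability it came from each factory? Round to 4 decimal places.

Prior × likelihood for each hypothesis:
  E: 0.24 × 0.111 = 0.02664
  A: 0.18 × 0.17 = 0.0306
  C: 0.53 × 0.084 = 0.04452
  D: 0.05 × 0.07 = 0.0035
Normalizing constant = 0.10526.
P(E | nonconforming) = 0.02664/0.10526 ≈ 0.2531
P(A | nonconforming) = 0.0306/0.10526 ≈ 0.2907
P(C | nonconforming) = 0.04452/0.10526 ≈ 0.4230
P(D | nonconforming) = 0.0035/0.10526 ≈ 0.0333

E 0.2531, A 0.2907, C 0.4230, D 0.0333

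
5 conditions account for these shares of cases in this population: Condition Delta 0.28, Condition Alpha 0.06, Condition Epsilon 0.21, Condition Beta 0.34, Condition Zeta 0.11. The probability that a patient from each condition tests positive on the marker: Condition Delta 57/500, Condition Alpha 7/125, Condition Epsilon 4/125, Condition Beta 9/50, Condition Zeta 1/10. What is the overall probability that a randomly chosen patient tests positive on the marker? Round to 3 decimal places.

Unnormalized posteriors (prior × likelihood):
  Condition Delta: 0.28 × 0.114 = 0.03192
  Condition Alpha: 0.06 × 0.056 = 0.00336
  Condition Epsilon: 0.21 × 0.032 = 0.00672
  Condition Beta: 0.34 × 0.18 = 0.0612
  Condition Zeta: 0.11 × 0.1 = 0.011
P(marker-positive) = 0.03192 + 0.00336 + 0.00672 + 0.0612 + 0.011 = 0.1142 → 0.114.

0.114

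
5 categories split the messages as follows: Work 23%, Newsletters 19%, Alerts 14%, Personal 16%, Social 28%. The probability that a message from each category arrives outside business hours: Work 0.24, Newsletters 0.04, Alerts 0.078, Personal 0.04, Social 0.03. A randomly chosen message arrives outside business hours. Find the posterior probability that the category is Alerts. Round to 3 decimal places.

By Bayes' rule, posterior ∝ prior × likelihood:
  Work: 0.23 × 0.24 = 0.0552
  Newsletters: 0.19 × 0.04 = 0.0076
  Alerts: 0.14 × 0.078 = 0.01092
  Personal: 0.16 × 0.04 = 0.0064
  Social: 0.28 × 0.03 = 0.0084
Sum = 0.08852.
P(Alerts | evidence) = 0.01092 / 0.08852 ≈ 0.123.

0.123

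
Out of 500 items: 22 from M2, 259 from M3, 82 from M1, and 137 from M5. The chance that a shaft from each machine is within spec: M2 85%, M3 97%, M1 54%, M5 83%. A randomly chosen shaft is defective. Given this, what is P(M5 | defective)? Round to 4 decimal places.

Taking complements, P(defective | each) = M2 0.15, M3 0.03, M1 0.46, M5 0.17.
Prior × likelihood for each hypothesis:
  M2: 0.044 × 0.15 = 0.0066
  M3: 0.518 × 0.03 = 0.01554
  M1: 0.164 × 0.46 = 0.07544
  M5: 0.274 × 0.17 = 0.04658
Normalizing constant = 0.14416.
P(M5 | evidence) = 0.04658 / 0.14416 ≈ 0.3231.

0.3231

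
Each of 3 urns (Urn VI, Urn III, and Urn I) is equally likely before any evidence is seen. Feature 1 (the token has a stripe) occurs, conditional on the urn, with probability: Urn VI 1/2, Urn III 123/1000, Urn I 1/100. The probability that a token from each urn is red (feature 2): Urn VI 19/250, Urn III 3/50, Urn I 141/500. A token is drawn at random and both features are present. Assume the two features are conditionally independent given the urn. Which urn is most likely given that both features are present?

Urn VI

With a uniform prior (1/3 each), posterior ∝ likelihood:
  Urn VI: 0.5 × 0.076 = 0.038
  Urn III: 0.123 × 0.06 = 0.00738
  Urn I: 0.01 × 0.282 = 0.00282
Total = 0.0482.
Largest term belongs to Urn VI, so Urn VI is most probable.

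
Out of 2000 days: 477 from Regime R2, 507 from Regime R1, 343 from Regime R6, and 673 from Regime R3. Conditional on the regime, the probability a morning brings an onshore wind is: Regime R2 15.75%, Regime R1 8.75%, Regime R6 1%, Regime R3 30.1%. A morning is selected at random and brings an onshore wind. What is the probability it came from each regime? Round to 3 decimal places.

By Bayes' rule, posterior ∝ prior × likelihood:
  Regime R2: 0.2385 × 0.1575 = 0.03756375
  Regime R1: 0.2535 × 0.0875 = 0.02218125
  Regime R6: 0.1715 × 0.01 = 0.001715
  Regime R3: 0.3365 × 0.301 = 0.1012865
Total = 0.1627465.
P(Regime R2 | onshore) = 0.03756375/0.1627465 ≈ 0.231
P(Regime R1 | onshore) = 0.02218125/0.1627465 ≈ 0.136
P(Regime R6 | onshore) = 0.001715/0.1627465 ≈ 0.011
P(Regime R3 | onshore) = 0.1012865/0.1627465 ≈ 0.622

Regime R2 0.231, Regime R1 0.136, Regime R6 0.011, Regime R3 0.622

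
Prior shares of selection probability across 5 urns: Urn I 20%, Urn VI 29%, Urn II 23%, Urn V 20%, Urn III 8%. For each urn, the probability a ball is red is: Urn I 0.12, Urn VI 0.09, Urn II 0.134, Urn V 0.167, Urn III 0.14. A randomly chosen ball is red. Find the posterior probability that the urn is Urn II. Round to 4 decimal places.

Unnormalized posteriors (prior × likelihood):
  Urn I: 0.2 × 0.12 = 0.024
  Urn VI: 0.29 × 0.09 = 0.0261
  Urn II: 0.23 × 0.134 = 0.03082
  Urn V: 0.2 × 0.167 = 0.0334
  Urn III: 0.08 × 0.14 = 0.0112
Sum = 0.12552.
P(Urn II | evidence) = 0.03082 / 0.12552 ≈ 0.2455.

0.2455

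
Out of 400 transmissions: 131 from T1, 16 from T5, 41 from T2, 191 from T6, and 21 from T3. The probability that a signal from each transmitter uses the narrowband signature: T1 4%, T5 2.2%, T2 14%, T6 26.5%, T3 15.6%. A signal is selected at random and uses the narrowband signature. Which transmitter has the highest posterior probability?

T6

Compute prior × likelihood for every hypothesis:
  T1: 0.3275 × 0.04 = 0.0131
  T5: 0.04 × 0.022 = 0.00088
  T2: 0.1025 × 0.14 = 0.01435
  T6: 0.4775 × 0.265 = 0.1265375
  T3: 0.0525 × 0.156 = 0.00819
Total = 0.1630575.
Largest term belongs to T6, so T6 is most probable.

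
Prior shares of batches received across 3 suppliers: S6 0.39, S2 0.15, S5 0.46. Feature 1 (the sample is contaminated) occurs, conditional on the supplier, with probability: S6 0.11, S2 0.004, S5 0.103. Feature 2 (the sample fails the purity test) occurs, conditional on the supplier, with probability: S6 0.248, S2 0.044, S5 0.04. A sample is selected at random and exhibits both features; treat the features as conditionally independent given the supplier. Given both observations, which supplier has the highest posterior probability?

Compute prior × likelihood for every hypothesis:
  S6: 0.39 × 0.11 × 0.248 = 0.0106392
  S2: 0.15 × 0.004 × 0.044 = 0.0000264
  S5: 0.46 × 0.103 × 0.04 = 0.0018952
Total = 0.0125608.
Largest term belongs to S6, so S6 is most probable.

S6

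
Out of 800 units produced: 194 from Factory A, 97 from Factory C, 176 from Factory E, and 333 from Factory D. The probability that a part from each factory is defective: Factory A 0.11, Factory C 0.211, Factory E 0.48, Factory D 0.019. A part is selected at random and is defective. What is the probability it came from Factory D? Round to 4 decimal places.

Prior × likelihood for each hypothesis:
  Factory A: 0.2425 × 0.11 = 0.026675
  Factory C: 0.12125 × 0.211 = 0.02558375
  Factory E: 0.22 × 0.48 = 0.1056
  Factory D: 0.41625 × 0.019 = 0.00790875
Total = 0.1657675.
P(Factory D | evidence) = 0.00790875 / 0.1657675 ≈ 0.0477.

0.0477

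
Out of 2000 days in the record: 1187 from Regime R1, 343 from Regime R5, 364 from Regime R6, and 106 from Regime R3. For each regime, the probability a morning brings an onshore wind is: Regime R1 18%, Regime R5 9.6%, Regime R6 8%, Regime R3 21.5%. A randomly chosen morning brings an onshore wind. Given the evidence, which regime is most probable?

Regime R1

By Bayes' rule, posterior ∝ prior × likelihood:
  Regime R1: 0.5935 × 0.18 = 0.10683
  Regime R5: 0.1715 × 0.096 = 0.016464
  Regime R6: 0.182 × 0.08 = 0.01456
  Regime R3: 0.053 × 0.215 = 0.011395
Normalizing constant = 0.149249.
Largest term belongs to Regime R1, so Regime R1 is most probable.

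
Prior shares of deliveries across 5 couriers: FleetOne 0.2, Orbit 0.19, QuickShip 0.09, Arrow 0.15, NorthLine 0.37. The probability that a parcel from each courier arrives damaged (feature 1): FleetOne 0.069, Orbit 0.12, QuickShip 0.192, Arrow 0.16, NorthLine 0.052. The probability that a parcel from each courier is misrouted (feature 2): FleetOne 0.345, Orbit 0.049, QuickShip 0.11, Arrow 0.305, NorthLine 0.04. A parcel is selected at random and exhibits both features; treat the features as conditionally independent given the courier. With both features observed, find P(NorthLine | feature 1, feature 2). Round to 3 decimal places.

0.048

Prior × likelihood for each hypothesis:
  FleetOne: 0.2 × 0.069 × 0.345 = 0.004761
  Orbit: 0.19 × 0.12 × 0.049 = 0.0011172
  QuickShip: 0.09 × 0.192 × 0.11 = 0.0019008
  Arrow: 0.15 × 0.16 × 0.305 = 0.00732
  NorthLine: 0.37 × 0.052 × 0.04 = 0.0007696
Total = 0.0158686.
P(NorthLine | evidence) = 0.0007696 / 0.0158686 ≈ 0.048.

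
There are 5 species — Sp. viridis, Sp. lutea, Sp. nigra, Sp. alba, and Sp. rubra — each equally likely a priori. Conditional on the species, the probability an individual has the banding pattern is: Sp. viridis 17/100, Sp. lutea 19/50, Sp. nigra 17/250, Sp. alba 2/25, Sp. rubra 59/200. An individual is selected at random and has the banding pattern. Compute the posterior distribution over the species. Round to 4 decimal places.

Since the prior is uniform, the posterior is proportional to the likelihood:
  Sp. viridis: 0.17
  Sp. lutea: 0.38
  Sp. nigra: 0.068
  Sp. alba: 0.08
  Sp. rubra: 0.295
Sum = 0.993.
P(Sp. viridis | banded) = 0.17/0.993 ≈ 0.1712
P(Sp. lutea | banded) = 0.38/0.993 ≈ 0.3827
P(Sp. nigra | banded) = 0.068/0.993 ≈ 0.0685
P(Sp. alba | banded) = 0.08/0.993 ≈ 0.0806
P(Sp. rubra | banded) = 0.295/0.993 ≈ 0.2971
(Check: 0.1712+0.3827+0.0685+0.0806+0.2971 = 1.0001.)

Sp. viridis 0.1712, Sp. lutea 0.3827, Sp. nigra 0.0685, Sp. alba 0.0806, Sp. rubra 0.2971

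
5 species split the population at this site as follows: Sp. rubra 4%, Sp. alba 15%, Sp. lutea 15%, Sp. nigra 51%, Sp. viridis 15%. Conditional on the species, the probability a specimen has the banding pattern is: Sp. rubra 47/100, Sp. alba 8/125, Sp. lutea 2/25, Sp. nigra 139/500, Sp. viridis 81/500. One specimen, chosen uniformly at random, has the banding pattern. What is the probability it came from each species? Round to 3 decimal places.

Sp. rubra 0.091, Sp. alba 0.046, Sp. lutea 0.058, Sp. nigra 0.687, Sp. viridis 0.118

Unnormalized posteriors (prior × likelihood):
  Sp. rubra: 0.04 × 0.47 = 0.0188
  Sp. alba: 0.15 × 0.064 = 0.0096
  Sp. lutea: 0.15 × 0.08 = 0.012
  Sp. nigra: 0.51 × 0.278 = 0.14178
  Sp. viridis: 0.15 × 0.162 = 0.0243
Total = 0.20648.
P(Sp. rubra | banded) = 0.0188/0.20648 ≈ 0.091
P(Sp. alba | banded) = 0.0096/0.20648 ≈ 0.046
P(Sp. lutea | banded) = 0.012/0.20648 ≈ 0.058
P(Sp. nigra | banded) = 0.14178/0.20648 ≈ 0.687
P(Sp. viridis | banded) = 0.0243/0.20648 ≈ 0.118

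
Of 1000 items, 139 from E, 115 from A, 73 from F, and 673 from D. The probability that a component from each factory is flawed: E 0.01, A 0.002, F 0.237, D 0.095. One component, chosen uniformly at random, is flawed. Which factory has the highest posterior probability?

D

Prior × likelihood for each hypothesis:
  E: 0.139 × 0.01 = 0.00139
  A: 0.115 × 0.002 = 0.00023
  F: 0.073 × 0.237 = 0.017301
  D: 0.673 × 0.095 = 0.063935
Sum = 0.082856.
Largest term belongs to D, so D is most probable.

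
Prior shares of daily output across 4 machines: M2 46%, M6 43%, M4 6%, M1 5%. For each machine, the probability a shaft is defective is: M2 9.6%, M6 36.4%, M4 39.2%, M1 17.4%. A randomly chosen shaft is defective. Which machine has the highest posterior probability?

M6

Prior × likelihood for each hypothesis:
  M2: 0.46 × 0.096 = 0.04416
  M6: 0.43 × 0.364 = 0.15652
  M4: 0.06 × 0.392 = 0.02352
  M1: 0.05 × 0.174 = 0.0087
Total = 0.2329.
Largest term belongs to M6, so M6 is most probable.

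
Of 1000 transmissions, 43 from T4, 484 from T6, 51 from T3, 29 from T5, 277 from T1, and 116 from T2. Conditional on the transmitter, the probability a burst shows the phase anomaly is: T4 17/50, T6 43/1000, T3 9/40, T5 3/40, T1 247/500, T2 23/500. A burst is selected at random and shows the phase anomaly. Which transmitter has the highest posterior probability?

Compute prior × likelihood for every hypothesis:
  T4: 0.043 × 0.34 = 0.01462
  T6: 0.484 × 0.043 = 0.020812
  T3: 0.051 × 0.225 = 0.011475
  T5: 0.029 × 0.075 = 0.002175
  T1: 0.277 × 0.494 = 0.136838
  T2: 0.116 × 0.046 = 0.005336
Sum = 0.191256.
Largest term belongs to T1, so T1 is most probable.

T1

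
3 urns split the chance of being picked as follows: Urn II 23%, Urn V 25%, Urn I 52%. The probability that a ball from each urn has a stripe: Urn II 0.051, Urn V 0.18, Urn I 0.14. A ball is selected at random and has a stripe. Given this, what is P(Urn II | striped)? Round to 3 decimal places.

0.091

Unnormalized posteriors (prior × likelihood):
  Urn II: 0.23 × 0.051 = 0.01173
  Urn V: 0.25 × 0.18 = 0.045
  Urn I: 0.52 × 0.14 = 0.0728
Total = 0.12953.
P(Urn II | evidence) = 0.01173 / 0.12953 ≈ 0.091.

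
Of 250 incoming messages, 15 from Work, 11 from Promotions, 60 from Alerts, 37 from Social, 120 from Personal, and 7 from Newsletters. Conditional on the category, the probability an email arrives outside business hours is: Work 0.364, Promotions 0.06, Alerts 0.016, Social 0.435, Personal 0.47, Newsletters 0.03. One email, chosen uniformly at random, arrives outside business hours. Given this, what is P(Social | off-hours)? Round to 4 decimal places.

By Bayes' rule, posterior ∝ prior × likelihood:
  Work: 0.06 × 0.364 = 0.02184
  Promotions: 0.044 × 0.06 = 0.00264
  Alerts: 0.24 × 0.016 = 0.00384
  Social: 0.148 × 0.435 = 0.06438
  Personal: 0.48 × 0.47 = 0.2256
  Newsletters: 0.028 × 0.03 = 0.00084
Normalizing constant = 0.31914.
P(Social | evidence) = 0.06438 / 0.31914 ≈ 0.2017.

0.2017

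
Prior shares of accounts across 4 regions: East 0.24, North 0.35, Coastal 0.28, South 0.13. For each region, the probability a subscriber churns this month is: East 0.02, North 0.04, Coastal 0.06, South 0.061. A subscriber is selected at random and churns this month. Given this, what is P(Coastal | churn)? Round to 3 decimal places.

0.386

By Bayes' rule, posterior ∝ prior × likelihood:
  East: 0.24 × 0.02 = 0.0048
  North: 0.35 × 0.04 = 0.014
  Coastal: 0.28 × 0.06 = 0.0168
  South: 0.13 × 0.061 = 0.00793
Normalizing constant = 0.04353.
P(Coastal | evidence) = 0.0168 / 0.04353 ≈ 0.386.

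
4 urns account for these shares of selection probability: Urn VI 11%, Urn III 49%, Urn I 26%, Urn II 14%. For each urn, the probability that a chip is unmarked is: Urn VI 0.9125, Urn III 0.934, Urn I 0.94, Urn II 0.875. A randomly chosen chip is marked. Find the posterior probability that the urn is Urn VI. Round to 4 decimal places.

0.1282

Taking complements, P(marked | each) = Urn VI 0.0875, Urn III 0.066, Urn I 0.06, Urn II 0.125.
Unnormalized posteriors (prior × likelihood):
  Urn VI: 0.11 × 0.0875 = 0.009625
  Urn III: 0.49 × 0.066 = 0.03234
  Urn I: 0.26 × 0.06 = 0.0156
  Urn II: 0.14 × 0.125 = 0.0175
Sum = 0.075065.
P(Urn VI | evidence) = 0.009625 / 0.075065 ≈ 0.1282.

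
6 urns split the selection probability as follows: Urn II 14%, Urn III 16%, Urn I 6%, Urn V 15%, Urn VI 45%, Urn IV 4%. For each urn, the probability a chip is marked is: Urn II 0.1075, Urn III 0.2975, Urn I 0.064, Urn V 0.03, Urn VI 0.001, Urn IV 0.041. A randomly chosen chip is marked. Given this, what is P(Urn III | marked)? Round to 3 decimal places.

Prior × likelihood for each hypothesis:
  Urn II: 0.14 × 0.1075 = 0.01505
  Urn III: 0.16 × 0.2975 = 0.0476
  Urn I: 0.06 × 0.064 = 0.00384
  Urn V: 0.15 × 0.03 = 0.0045
  Urn VI: 0.45 × 0.001 = 0.00045
  Urn IV: 0.04 × 0.041 = 0.00164
Normalizing constant = 0.07308.
P(Urn III | evidence) = 0.0476 / 0.07308 ≈ 0.651.

0.651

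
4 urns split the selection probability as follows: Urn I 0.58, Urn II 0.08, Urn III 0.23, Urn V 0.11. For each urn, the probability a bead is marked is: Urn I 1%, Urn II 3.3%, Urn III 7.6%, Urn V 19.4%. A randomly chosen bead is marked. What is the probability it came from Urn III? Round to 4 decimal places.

Prior × likelihood for each hypothesis:
  Urn I: 0.58 × 0.01 = 0.0058
  Urn II: 0.08 × 0.033 = 0.00264
  Urn III: 0.23 × 0.076 = 0.01748
  Urn V: 0.11 × 0.194 = 0.02134
Total = 0.04726.
P(Urn III | evidence) = 0.01748 / 0.04726 ≈ 0.3699.

0.3699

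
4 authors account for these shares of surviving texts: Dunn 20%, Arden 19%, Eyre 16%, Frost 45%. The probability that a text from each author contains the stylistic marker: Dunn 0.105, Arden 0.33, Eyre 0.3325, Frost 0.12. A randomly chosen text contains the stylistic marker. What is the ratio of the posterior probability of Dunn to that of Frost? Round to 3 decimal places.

0.389

Unnormalized posteriors (prior × likelihood):
  Dunn: 0.2 × 0.105 = 0.021
  Arden: 0.19 × 0.33 = 0.0627
  Eyre: 0.16 × 0.3325 = 0.0532
  Frost: 0.45 × 0.12 = 0.054
Total = 0.1909.
The ratio is 0.021 / 0.054 (the normalizer cancels) = 0.389.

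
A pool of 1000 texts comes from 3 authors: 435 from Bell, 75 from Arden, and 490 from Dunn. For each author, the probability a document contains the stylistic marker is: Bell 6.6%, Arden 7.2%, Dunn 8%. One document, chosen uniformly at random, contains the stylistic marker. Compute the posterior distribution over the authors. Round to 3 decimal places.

Unnormalized posteriors (prior × likelihood):
  Bell: 0.435 × 0.066 = 0.02871
  Arden: 0.075 × 0.072 = 0.0054
  Dunn: 0.49 × 0.08 = 0.0392
Total = 0.07331.
P(Bell | marker) = 0.02871/0.07331 ≈ 0.392
P(Arden | marker) = 0.0054/0.07331 ≈ 0.074
P(Dunn | marker) = 0.0392/0.07331 ≈ 0.535

Bell 0.392, Arden 0.074, Dunn 0.535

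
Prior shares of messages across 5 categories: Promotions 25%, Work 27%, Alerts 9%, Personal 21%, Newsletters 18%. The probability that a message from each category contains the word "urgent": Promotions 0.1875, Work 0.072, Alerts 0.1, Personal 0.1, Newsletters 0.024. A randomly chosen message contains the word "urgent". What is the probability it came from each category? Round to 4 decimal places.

Prior × likelihood for each hypothesis:
  Promotions: 0.25 × 0.1875 = 0.046875
  Work: 0.27 × 0.072 = 0.01944
  Alerts: 0.09 × 0.1 = 0.009
  Personal: 0.21 × 0.1 = 0.021
  Newsletters: 0.18 × 0.024 = 0.00432
Normalizing constant = 0.100635.
P(Promotions | urgent-flag) = 0.046875/0.100635 ≈ 0.4658
P(Work | urgent-flag) = 0.01944/0.100635 ≈ 0.1932
P(Alerts | urgent-flag) = 0.009/0.100635 ≈ 0.0894
P(Personal | urgent-flag) = 0.021/0.100635 ≈ 0.2087
P(Newsletters | urgent-flag) = 0.00432/0.100635 ≈ 0.0429
(Check: 0.4658+0.1932+0.0894+0.2087+0.0429 = 1.0000.)

Promotions 0.4658, Work 0.1932, Alerts 0.0894, Personal 0.2087, Newsletters 0.0429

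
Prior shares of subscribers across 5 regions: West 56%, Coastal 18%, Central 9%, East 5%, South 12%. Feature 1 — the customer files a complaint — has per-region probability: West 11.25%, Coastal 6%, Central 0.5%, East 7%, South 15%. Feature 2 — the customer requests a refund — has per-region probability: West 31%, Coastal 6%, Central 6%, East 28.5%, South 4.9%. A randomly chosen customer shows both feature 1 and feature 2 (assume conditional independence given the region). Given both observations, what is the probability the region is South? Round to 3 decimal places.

By Bayes' rule, posterior ∝ prior × likelihood:
  West: 0.56 × 0.1125 × 0.31 = 0.01953
  Coastal: 0.18 × 0.06 × 0.06 = 0.000648
  Central: 0.09 × 0.005 × 0.06 = 0.000027
  East: 0.05 × 0.07 × 0.285 = 0.0009975
  South: 0.12 × 0.15 × 0.049 = 0.000882
Normalizing constant = 0.0220845.
P(South | evidence) = 0.000882 / 0.0220845 ≈ 0.040.

0.040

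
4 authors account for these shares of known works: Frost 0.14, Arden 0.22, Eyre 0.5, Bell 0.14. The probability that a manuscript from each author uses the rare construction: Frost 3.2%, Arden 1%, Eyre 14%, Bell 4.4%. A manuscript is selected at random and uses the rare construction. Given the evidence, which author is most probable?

Prior × likelihood for each hypothesis:
  Frost: 0.14 × 0.032 = 0.00448
  Arden: 0.22 × 0.01 = 0.0022
  Eyre: 0.5 × 0.14 = 0.07
  Bell: 0.14 × 0.044 = 0.00616
Normalizing constant = 0.08284.
Largest term belongs to Eyre, so Eyre is most probable.

Eyre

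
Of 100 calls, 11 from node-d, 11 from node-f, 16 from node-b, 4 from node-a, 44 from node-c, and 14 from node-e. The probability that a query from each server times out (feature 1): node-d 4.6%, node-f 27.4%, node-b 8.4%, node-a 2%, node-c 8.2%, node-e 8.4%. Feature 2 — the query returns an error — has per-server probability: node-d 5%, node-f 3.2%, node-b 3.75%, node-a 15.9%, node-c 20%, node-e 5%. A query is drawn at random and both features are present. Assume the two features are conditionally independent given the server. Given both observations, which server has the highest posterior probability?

Prior × likelihood for each hypothesis:
  node-d: 0.11 × 0.046 × 0.05 = 0.000253
  node-f: 0.11 × 0.274 × 0.032 = 0.00096448
  node-b: 0.16 × 0.084 × 0.0375 = 0.000504
  node-a: 0.04 × 0.02 × 0.159 = 0.0001272
  node-c: 0.44 × 0.082 × 0.2 = 0.007216
  node-e: 0.14 × 0.084 × 0.05 = 0.000588
Normalizing constant = 0.00965268.
Largest term belongs to node-c, so node-c is most probable.

node-c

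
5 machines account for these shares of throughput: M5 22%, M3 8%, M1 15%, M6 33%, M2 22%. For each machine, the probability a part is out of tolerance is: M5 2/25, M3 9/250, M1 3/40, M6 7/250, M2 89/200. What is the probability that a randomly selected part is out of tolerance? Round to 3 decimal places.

By Bayes' rule, posterior ∝ prior × likelihood:
  M5: 0.22 × 0.08 = 0.0176
  M3: 0.08 × 0.036 = 0.00288
  M1: 0.15 × 0.075 = 0.01125
  M6: 0.33 × 0.028 = 0.00924
  M2: 0.22 × 0.445 = 0.0979
P(oversize) = 0.0176 + 0.00288 + 0.01125 + 0.00924 + 0.0979 = 0.13887 → 0.139.

0.139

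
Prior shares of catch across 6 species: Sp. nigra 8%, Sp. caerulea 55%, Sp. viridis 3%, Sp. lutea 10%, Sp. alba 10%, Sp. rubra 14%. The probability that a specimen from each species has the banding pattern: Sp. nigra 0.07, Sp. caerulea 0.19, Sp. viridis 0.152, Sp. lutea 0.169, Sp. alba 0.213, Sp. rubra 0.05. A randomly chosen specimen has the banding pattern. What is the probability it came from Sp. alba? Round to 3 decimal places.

Prior × likelihood for each hypothesis:
  Sp. nigra: 0.08 × 0.07 = 0.0056
  Sp. caerulea: 0.55 × 0.19 = 0.1045
  Sp. viridis: 0.03 × 0.152 = 0.00456
  Sp. lutea: 0.1 × 0.169 = 0.0169
  Sp. alba: 0.1 × 0.213 = 0.0213
  Sp. rubra: 0.14 × 0.05 = 0.007
Total = 0.15986.
P(Sp. alba | evidence) = 0.0213 / 0.15986 ≈ 0.133.

0.133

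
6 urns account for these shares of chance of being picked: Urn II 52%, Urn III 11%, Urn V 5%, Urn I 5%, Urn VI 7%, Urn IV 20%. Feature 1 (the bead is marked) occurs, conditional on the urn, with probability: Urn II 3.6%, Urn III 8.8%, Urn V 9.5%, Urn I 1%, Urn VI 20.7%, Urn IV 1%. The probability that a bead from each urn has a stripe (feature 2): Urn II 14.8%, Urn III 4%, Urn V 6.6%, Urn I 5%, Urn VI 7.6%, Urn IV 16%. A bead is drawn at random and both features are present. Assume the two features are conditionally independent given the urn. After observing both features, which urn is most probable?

Unnormalized posteriors (prior × likelihood):
  Urn II: 0.52 × 0.036 × 0.148 = 0.00277056
  Urn III: 0.11 × 0.088 × 0.04 = 0.0003872
  Urn V: 0.05 × 0.095 × 0.066 = 0.0003135
  Urn I: 0.05 × 0.01 × 0.05 = 0.000025
  Urn VI: 0.07 × 0.207 × 0.076 = 0.00110124
  Urn IV: 0.2 × 0.01 × 0.16 = 0.00032
Total = 0.0049175.
Largest term belongs to Urn II, so Urn II is most probable.

Urn II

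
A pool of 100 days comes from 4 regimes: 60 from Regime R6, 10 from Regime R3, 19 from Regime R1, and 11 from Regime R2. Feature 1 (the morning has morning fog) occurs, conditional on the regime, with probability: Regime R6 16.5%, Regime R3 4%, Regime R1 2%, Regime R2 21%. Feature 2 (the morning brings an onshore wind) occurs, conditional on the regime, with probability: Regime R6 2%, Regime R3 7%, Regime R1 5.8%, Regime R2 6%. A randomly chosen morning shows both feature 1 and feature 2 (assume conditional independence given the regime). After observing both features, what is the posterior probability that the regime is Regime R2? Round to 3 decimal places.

By Bayes' rule, posterior ∝ prior × likelihood:
  Regime R6: 0.6 × 0.165 × 0.02 = 0.00198
  Regime R3: 0.1 × 0.04 × 0.07 = 0.00028
  Regime R1: 0.19 × 0.02 × 0.058 = 0.0002204
  Regime R2: 0.11 × 0.21 × 0.06 = 0.001386
Normalizing constant = 0.0038664.
P(Regime R2 | evidence) = 0.001386 / 0.0038664 ≈ 0.358.

0.358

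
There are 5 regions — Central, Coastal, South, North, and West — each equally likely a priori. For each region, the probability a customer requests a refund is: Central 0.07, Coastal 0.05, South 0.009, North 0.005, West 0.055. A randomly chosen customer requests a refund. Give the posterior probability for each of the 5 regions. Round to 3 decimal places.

With a uniform prior (1/5 each), posterior ∝ likelihood:
  Central: 0.07
  Coastal: 0.05
  South: 0.009
  North: 0.005
  West: 0.055
Total = 0.189.
P(Central | refund) = 0.07/0.189 ≈ 0.370
P(Coastal | refund) = 0.05/0.189 ≈ 0.265
P(South | refund) = 0.009/0.189 ≈ 0.048
P(North | refund) = 0.005/0.189 ≈ 0.026
P(West | refund) = 0.055/0.189 ≈ 0.291

Central 0.370, Coastal 0.265, South 0.048, North 0.026, West 0.291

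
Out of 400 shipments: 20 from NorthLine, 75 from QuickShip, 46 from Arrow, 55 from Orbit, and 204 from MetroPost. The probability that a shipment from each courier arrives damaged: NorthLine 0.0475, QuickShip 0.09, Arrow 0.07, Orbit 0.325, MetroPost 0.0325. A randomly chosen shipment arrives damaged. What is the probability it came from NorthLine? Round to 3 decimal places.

0.027

By Bayes' rule, posterior ∝ prior × likelihood:
  NorthLine: 0.05 × 0.0475 = 0.002375
  QuickShip: 0.1875 × 0.09 = 0.016875
  Arrow: 0.115 × 0.07 = 0.00805
  Orbit: 0.1375 × 0.325 = 0.0446875
  MetroPost: 0.51 × 0.0325 = 0.016575
Total = 0.0885625.
P(NorthLine | evidence) = 0.002375 / 0.0885625 ≈ 0.027.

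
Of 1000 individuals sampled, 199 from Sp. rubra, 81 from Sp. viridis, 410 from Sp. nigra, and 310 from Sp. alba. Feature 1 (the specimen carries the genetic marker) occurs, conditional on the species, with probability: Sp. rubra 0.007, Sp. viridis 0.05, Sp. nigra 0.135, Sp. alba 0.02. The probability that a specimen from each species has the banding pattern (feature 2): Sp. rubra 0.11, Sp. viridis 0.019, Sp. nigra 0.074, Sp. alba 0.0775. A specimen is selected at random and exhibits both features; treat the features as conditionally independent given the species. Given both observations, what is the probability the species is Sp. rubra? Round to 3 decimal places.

By Bayes' rule, posterior ∝ prior × likelihood:
  Sp. rubra: 0.199 × 0.007 × 0.11 = 0.00015323
  Sp. viridis: 0.081 × 0.05 × 0.019 = 0.00007695
  Sp. nigra: 0.41 × 0.135 × 0.074 = 0.0040959
  Sp. alba: 0.31 × 0.02 × 0.0775 = 0.0004805
Total = 0.00480658.
P(Sp. rubra | evidence) = 0.00015323 / 0.00480658 ≈ 0.032.

0.032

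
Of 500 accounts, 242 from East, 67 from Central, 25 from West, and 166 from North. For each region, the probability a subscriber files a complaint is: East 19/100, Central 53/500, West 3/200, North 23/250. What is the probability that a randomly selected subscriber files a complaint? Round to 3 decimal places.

0.137

Unnormalized posteriors (prior × likelihood):
  East: 0.484 × 0.19 = 0.09196
  Central: 0.134 × 0.106 = 0.014204
  West: 0.05 × 0.015 = 0.00075
  North: 0.332 × 0.092 = 0.030544
P(complaint) = 0.09196 + 0.014204 + 0.00075 + 0.030544 = 0.137458 → 0.137.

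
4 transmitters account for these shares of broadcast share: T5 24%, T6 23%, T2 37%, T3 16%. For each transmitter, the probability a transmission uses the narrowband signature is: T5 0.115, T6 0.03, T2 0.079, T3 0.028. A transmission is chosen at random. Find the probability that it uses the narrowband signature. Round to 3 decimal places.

Compute prior × likelihood for every hypothesis:
  T5: 0.24 × 0.115 = 0.0276
  T6: 0.23 × 0.03 = 0.0069
  T2: 0.37 × 0.079 = 0.02923
  T3: 0.16 × 0.028 = 0.00448
P(narrowband) = 0.0276 + 0.0069 + 0.02923 + 0.00448 = 0.06821 → 0.068.

0.068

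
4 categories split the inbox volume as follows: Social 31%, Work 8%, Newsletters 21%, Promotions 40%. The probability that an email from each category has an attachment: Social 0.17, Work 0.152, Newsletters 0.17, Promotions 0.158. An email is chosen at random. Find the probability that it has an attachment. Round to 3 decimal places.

Compute prior × likelihood for every hypothesis:
  Social: 0.31 × 0.17 = 0.0527
  Work: 0.08 × 0.152 = 0.01216
  Newsletters: 0.21 × 0.17 = 0.0357
  Promotions: 0.4 × 0.158 = 0.0632
P(attachment) = 0.0527 + 0.01216 + 0.0357 + 0.0632 = 0.16376 → 0.164.

0.164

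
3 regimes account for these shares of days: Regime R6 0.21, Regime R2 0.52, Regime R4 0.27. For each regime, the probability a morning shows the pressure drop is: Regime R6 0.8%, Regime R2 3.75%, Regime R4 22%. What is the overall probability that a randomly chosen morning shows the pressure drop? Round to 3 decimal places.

0.081

By Bayes' rule, posterior ∝ prior × likelihood:
  Regime R6: 0.21 × 0.008 = 0.00168
  Regime R2: 0.52 × 0.0375 = 0.0195
  Regime R4: 0.27 × 0.22 = 0.0594
P(drop) = 0.00168 + 0.0195 + 0.0594 = 0.08058 → 0.081.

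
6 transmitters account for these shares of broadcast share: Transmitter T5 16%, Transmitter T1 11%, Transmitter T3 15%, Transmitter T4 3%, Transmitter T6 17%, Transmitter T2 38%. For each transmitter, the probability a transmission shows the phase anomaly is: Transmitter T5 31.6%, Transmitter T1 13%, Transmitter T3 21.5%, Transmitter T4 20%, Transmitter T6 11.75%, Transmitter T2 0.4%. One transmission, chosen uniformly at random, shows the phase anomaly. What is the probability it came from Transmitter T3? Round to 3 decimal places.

Prior × likelihood for each hypothesis:
  Transmitter T5: 0.16 × 0.316 = 0.05056
  Transmitter T1: 0.11 × 0.13 = 0.0143
  Transmitter T3: 0.15 × 0.215 = 0.03225
  Transmitter T4: 0.03 × 0.2 = 0.006
  Transmitter T6: 0.17 × 0.1175 = 0.019975
  Transmitter T2: 0.38 × 0.004 = 0.00152
Normalizing constant = 0.124605.
P(Transmitter T3 | evidence) = 0.03225 / 0.124605 ≈ 0.259.

0.259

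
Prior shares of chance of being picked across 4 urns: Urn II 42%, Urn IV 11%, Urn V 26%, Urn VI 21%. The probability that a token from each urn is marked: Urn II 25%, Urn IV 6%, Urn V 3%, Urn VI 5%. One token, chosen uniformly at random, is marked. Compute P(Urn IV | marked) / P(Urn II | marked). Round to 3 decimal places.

0.063

Compute prior × likelihood for every hypothesis:
  Urn II: 0.42 × 0.25 = 0.105
  Urn IV: 0.11 × 0.06 = 0.0066
  Urn V: 0.26 × 0.03 = 0.0078
  Urn VI: 0.21 × 0.05 = 0.0105
Total = 0.1299.
The ratio is 0.0066 / 0.105 (the normalizer cancels) = 0.063.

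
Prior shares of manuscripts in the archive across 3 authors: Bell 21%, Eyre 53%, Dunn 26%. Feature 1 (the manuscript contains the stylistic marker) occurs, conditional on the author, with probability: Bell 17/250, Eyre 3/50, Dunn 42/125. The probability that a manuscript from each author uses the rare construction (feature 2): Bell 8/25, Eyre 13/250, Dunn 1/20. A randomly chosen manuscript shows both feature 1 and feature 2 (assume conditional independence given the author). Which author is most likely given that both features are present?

Prior × likelihood for each hypothesis:
  Bell: 0.21 × 0.068 × 0.32 = 0.0045696
  Eyre: 0.53 × 0.06 × 0.052 = 0.0016536
  Dunn: 0.26 × 0.336 × 0.05 = 0.004368
Normalizing constant = 0.0105912.
Largest term belongs to Bell, so Bell is most probable.

Bell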